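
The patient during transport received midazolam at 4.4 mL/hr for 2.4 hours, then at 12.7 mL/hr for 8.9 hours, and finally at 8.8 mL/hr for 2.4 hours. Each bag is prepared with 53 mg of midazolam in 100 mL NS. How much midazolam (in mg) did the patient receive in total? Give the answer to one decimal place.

Concentration = 53 mg ÷ 100 mL = 0.53 mg/mL
Stage 1: 4.4 mL/hr × 2.4 hr = 10.56 mL → 10.56 mL × 0.53 mg/mL = 5.5968 mg
Stage 2: 12.7 mL/hr × 8.9 hr = 113.03 mL → 113.03 mL × 0.53 mg/mL = 59.9059 mg
Stage 3: 8.8 mL/hr × 2.4 hr = 21.12 mL → 21.12 mL × 0.53 mg/mL = 11.1936 mg
Total = 5.5968 + 59.9059 + 11.1936 = 76.6963 mg

76.7 mg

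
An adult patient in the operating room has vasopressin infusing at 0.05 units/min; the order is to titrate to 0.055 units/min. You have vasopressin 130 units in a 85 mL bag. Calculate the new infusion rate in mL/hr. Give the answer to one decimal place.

2.2 mL/hr

0.055 units/min × 60 min/hr = 3.3 units/hr
Concentration = 130 units ÷ 85 mL = 1.529412 units/mL
Rate = 3.3 units/hr ÷ 1.529412 units/mL = 2.157692 mL/hr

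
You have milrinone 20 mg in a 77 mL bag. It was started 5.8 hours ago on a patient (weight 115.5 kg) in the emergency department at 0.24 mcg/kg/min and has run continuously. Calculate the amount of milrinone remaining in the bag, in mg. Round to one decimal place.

Dose = 0.24 mcg/kg/min × 115.5 kg = 27.72 mcg/min
27.72 mcg/min × 60 min/hr = 1663.2 mcg/hr
Concentration = 20 mg ÷ 77 mL = 0.2597403 mg/mL = 259.7403 mcg/mL
Rate = 1663.2 mcg/hr ÷ 259.7403 mcg/mL = 6.40332 mL/hr
Volume infused = 6.40332 mL/hr × 5.8 hr = 37.13926 mL
Volume remaining = 77 − 37.13926 = 39.86074 mL
Drug remaining = 39.86074 mL × 259.7403 mcg/mL = 10353.44 mcg = 10.35344 mg

10.4 mg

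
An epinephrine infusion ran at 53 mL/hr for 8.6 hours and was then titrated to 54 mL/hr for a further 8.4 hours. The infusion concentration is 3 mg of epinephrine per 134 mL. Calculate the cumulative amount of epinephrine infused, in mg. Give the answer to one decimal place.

20.4 mg

Concentration = 3 mg ÷ 134 mL = 0.02238806 mg/mL
Stage 1: 53 mL/hr × 8.6 hr = 455.8 mL → 455.8 mL × 0.02238806 mg/mL = 10.20448 mg
Stage 2: 54 mL/hr × 8.4 hr = 453.6 mL → 453.6 mL × 0.02238806 mg/mL = 10.15522 mg
Total = 10.20448 + 10.15522 = 20.3597 mg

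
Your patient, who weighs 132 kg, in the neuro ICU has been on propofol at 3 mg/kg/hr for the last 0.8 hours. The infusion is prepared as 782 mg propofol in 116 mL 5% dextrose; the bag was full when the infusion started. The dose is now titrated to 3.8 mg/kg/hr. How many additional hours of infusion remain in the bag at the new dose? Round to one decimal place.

0.9 hours

Initial rate:
Dose = 3 mg/kg/hr × 132 kg = 396 mg/hr
Concentration = 782 mg ÷ 116 mL = 6.741379 mg/mL
Rate = 396 mg/hr ÷ 6.741379 mg/mL = 58.74169 mL/hr
Volume infused so far = 58.74169 mL/hr × 0.8 hr = 46.99335 mL
Volume remaining = 116 − 46.99335 = 69.00665 mL
New rate:
Dose = 3.8 mg/kg/hr × 132 kg = 501.6 mg/hr
Rate = 501.6 mg/hr ÷ 6.741379 mg/mL = 74.40614 mL/hr
Time remaining = 69.00665 mL ÷ 74.40614 mL/hr = 0.9274322 hr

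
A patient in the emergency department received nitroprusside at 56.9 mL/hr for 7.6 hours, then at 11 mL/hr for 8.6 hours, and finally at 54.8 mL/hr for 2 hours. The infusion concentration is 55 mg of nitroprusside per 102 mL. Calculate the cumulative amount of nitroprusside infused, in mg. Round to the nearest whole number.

343 mg

Concentration = 55 mg ÷ 102 mL = 0.5392157 mg/mL
Stage 1: 56.9 mL/hr × 7.6 hr = 432.44 mL → 432.44 mL × 0.5392157 mg/mL = 233.1784 mg
Stage 2: 11 mL/hr × 8.6 hr = 94.6 mL → 94.6 mL × 0.5392157 mg/mL = 51.0098 mg
Stage 3: 54.8 mL/hr × 2 hr = 109.6 mL → 109.6 mL × 0.5392157 mg/mL = 59.09804 mg
Total = 233.1784 + 51.0098 + 59.09804 = 343.2863 mg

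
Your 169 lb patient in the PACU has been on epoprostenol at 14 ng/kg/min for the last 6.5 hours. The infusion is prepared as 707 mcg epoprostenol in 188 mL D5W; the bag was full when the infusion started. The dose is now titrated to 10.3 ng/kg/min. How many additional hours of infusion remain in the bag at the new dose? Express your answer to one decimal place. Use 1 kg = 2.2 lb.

Initial rate:
Weight = 169 lb ÷ 2.2 lb/kg = 76.81818 kg
Dose = 14 ng/kg/min × 76.81818 kg = 1075.455 ng/min
1075.455 ng/min × 60 min/hr = 64527.27 ng/hr
Concentration = 707 mcg ÷ 188 mL = 3.760638 mcg/mL = 3760.638 ng/mL
Rate = 64527.27 ng/hr ÷ 3760.638 ng/mL = 17.1586 mL/hr
Volume infused so far = 17.1586 mL/hr × 6.5 hr = 111.5309 mL
Volume remaining = 188 − 111.5309 = 76.46913 mL
New rate:
Dose = 10.3 ng/kg/min × 76.81818 kg = 791.2273 ng/min
791.2273 ng/min × 60 min/hr = 47473.64 ng/hr
Rate = 47473.64 ng/hr ÷ 3760.638 ng/mL = 12.62382 mL/hr
Time remaining = 76.46913 mL ÷ 12.62382 mL/hr = 6.057525 hr

6.1 hours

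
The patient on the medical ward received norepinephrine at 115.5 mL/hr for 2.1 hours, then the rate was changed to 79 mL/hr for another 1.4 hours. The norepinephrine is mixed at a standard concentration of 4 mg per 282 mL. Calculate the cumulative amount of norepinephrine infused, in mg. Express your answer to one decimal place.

5.0 mg

Concentration = 4 mg ÷ 282 mL = 0.0141844 mg/mL
Stage 1: 115.5 mL/hr × 2.1 hr = 242.55 mL → 242.55 mL × 0.0141844 mg/mL = 3.440426 mg
Stage 2: 79 mL/hr × 1.4 hr = 110.6 mL → 110.6 mL × 0.0141844 mg/mL = 1.568794 mg
Total = 3.440426 + 1.568794 = 5.00922 mg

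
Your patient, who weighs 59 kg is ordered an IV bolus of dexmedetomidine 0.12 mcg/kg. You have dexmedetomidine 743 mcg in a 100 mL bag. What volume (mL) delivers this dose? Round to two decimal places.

0.95 mL

Dose = 0.12 mcg/kg × 59 kg = 7.08 mcg
Concentration = 743 mcg ÷ 100 mL = 7.43 mcg/mL
Volume = 7.08 mcg ÷ 7.43 mcg/mL = 0.9528937 mL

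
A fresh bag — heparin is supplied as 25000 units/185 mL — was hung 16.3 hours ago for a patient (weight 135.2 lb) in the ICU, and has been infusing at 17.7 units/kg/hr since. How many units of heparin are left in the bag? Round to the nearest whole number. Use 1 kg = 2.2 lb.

Weight = 135.2 lb ÷ 2.2 lb/kg = 61.45455 kg
Dose = 17.7 units/kg/hr × 61.45455 kg = 1087.745 units/hr
Concentration = 25000 units ÷ 185 mL = 135.1351 units/mL
Rate = 1087.745 units/hr ÷ 135.1351 units/mL = 8.049316 mL/hr
Volume infused = 8.049316 mL/hr × 16.3 hr = 131.2039 mL
Volume remaining = 185 − 131.2039 = 53.79614 mL
Drug remaining = 53.79614 mL × 135.1351 units/mL = 7269.749 units

7270 units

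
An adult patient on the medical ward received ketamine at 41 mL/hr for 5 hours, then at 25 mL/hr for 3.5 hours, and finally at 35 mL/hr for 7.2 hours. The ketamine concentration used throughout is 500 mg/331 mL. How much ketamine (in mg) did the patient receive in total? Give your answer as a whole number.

823 mg

Concentration = 500 mg ÷ 331 mL = 1.510574 mg/mL
Stage 1: 41 mL/hr × 5 hr = 205 mL → 205 mL × 1.510574 mg/mL = 309.6677 mg
Stage 2: 25 mL/hr × 3.5 hr = 87.5 mL → 87.5 mL × 1.510574 mg/mL = 132.1752 mg
Stage 3: 35 mL/hr × 7.2 hr = 252 mL → 252 mL × 1.510574 mg/mL = 380.6647 mg
Total = 309.6677 + 132.1752 + 380.6647 = 822.5076 mg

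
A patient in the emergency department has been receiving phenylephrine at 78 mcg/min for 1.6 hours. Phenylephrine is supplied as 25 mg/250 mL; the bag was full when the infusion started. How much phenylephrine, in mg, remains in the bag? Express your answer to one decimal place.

17.5 mg

78 mcg/min × 60 min/hr = 4680 mcg/hr
Concentration = 25 mg ÷ 250 mL = 0.1 mg/mL = 100 mcg/mL
Rate = 4680 mcg/hr ÷ 100 mcg/mL = 46.8 mL/hr
Volume infused = 46.8 mL/hr × 1.6 hr = 74.88 mL
Volume remaining = 250 − 74.88 = 175.12 mL
Drug remaining = 175.12 mL × 100 mcg/mL = 17512 mcg = 17.512 mg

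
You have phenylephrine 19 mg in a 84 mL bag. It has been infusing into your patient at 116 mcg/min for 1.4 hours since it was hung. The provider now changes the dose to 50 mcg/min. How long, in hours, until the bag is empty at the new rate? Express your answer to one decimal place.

3.1 hours

Initial rate:
116 mcg/min × 60 min/hr = 6960 mcg/hr
Concentration = 19 mg ÷ 84 mL = 0.2261905 mg/mL = 226.1905 mcg/mL
Rate = 6960 mcg/hr ÷ 226.1905 mcg/mL = 30.77053 mL/hr
Volume infused so far = 30.77053 mL/hr × 1.4 hr = 43.07874 mL
Volume remaining = 84 − 43.07874 = 40.92126 mL
New rate:
50 mcg/min × 60 min/hr = 3000 mcg/hr
Rate = 3000 mcg/hr ÷ 226.1905 mcg/mL = 13.26316 mL/hr
Time remaining = 40.92126 mL ÷ 13.26316 mL/hr = 3.085333 hr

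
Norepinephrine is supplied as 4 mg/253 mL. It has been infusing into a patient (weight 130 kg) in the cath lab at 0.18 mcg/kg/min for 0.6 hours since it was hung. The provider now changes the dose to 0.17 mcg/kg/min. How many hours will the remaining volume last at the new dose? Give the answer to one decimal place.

2.4 hours

Initial rate:
Dose = 0.18 mcg/kg/min × 130 kg = 23.4 mcg/min
23.4 mcg/min × 60 min/hr = 1404 mcg/hr
Concentration = 4 mg ÷ 253 mL = 0.01581028 mg/mL = 15.81028 mcg/mL
Rate = 1404 mcg/hr ÷ 15.81028 mcg/mL = 88.803 mL/hr
Volume infused so far = 88.803 mL/hr × 0.6 hr = 53.2818 mL
Volume remaining = 253 − 53.2818 = 199.7182 mL
New rate:
Dose = 0.17 mcg/kg/min × 130 kg = 22.1 mcg/min
22.1 mcg/min × 60 min/hr = 1326 mcg/hr
Rate = 1326 mcg/hr ÷ 15.81028 mcg/mL = 83.8695 mL/hr
Time remaining = 199.7182 mL ÷ 83.8695 mL/hr = 2.381297 hr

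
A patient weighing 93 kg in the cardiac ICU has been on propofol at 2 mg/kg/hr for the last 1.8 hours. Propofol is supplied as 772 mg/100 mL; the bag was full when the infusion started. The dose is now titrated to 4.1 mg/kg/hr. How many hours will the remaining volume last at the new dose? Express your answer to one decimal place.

1.1 hours

Initial rate:
Dose = 2 mg/kg/hr × 93 kg = 186 mg/hr
Concentration = 772 mg ÷ 100 mL = 7.72 mg/mL
Rate = 186 mg/hr ÷ 7.72 mg/mL = 24.09326 mL/hr
Volume infused so far = 24.09326 mL/hr × 1.8 hr = 43.36788 mL
Volume remaining = 100 − 43.36788 = 56.63212 mL
New rate:
Dose = 4.1 mg/kg/hr × 93 kg = 381.3 mg/hr
Rate = 381.3 mg/hr ÷ 7.72 mg/mL = 49.39119 mL/hr
Time remaining = 56.63212 mL ÷ 49.39119 mL/hr = 1.146604 hr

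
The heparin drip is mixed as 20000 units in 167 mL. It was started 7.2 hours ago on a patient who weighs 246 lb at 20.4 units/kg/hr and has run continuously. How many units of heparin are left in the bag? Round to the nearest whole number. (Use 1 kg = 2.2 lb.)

3576 units

Weight = 246 lb ÷ 2.2 lb/kg = 111.8182 kg
Dose = 20.4 units/kg/hr × 111.8182 kg = 2281.091 units/hr
Concentration = 20000 units ÷ 167 mL = 119.7605 units/mL
Rate = 2281.091 units/hr ÷ 119.7605 units/mL = 19.04711 mL/hr
Volume infused = 19.04711 mL/hr × 7.2 hr = 137.1392 mL
Volume remaining = 167 − 137.1392 = 29.86081 mL
Drug remaining = 29.86081 mL × 119.7605 units/mL = 3576.145 units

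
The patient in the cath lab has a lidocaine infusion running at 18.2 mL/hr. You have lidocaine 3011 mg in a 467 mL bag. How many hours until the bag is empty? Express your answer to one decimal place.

25.7 hours

Duration = 467 mL ÷ 18.2 mL/hr = 25.65934 hr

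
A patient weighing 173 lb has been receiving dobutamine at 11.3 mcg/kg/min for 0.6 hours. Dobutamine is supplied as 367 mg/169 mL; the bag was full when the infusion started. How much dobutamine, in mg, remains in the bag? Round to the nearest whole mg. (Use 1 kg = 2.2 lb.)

Weight = 173 lb ÷ 2.2 lb/kg = 78.63636 kg
Dose = 11.3 mcg/kg/min × 78.63636 kg = 888.5909 mcg/min
888.5909 mcg/min × 60 min/hr = 53315.45 mcg/hr
Concentration = 367 mg ÷ 169 mL = 2.171598 mg/mL = 2171.598 mcg/mL
Rate = 53315.45 mcg/hr ÷ 2171.598 mcg/mL = 24.55126 mL/hr
Volume infused = 24.55126 mL/hr × 0.6 hr = 14.73076 mL
Volume remaining = 169 − 14.73076 = 154.2692 mL
Drug remaining = 154.2692 mL × 2171.598 mcg/mL = 335010.7 mcg = 335.0107 mg

335 mg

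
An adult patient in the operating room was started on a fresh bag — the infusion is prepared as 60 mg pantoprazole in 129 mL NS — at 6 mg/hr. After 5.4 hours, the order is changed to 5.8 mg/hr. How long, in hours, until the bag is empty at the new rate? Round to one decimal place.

4.8 hours

Initial rate:
Concentration = 60 mg ÷ 129 mL = 0.4651163 mg/mL
Rate = 6 mg/hr ÷ 0.4651163 mg/mL = 12.9 mL/hr
Volume infused so far = 12.9 mL/hr × 5.4 hr = 69.66 mL
Volume remaining = 129 − 69.66 = 59.34 mL
New rate:
Rate = 5.8 mg/hr ÷ 0.4651163 mg/mL = 12.47 mL/hr
Time remaining = 59.34 mL ÷ 12.47 mL/hr = 4.758621 hr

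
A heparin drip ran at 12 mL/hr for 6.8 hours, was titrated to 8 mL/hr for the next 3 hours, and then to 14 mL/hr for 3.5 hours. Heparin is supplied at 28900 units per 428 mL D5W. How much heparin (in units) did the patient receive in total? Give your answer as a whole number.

10439 units

Concentration = 28900 units ÷ 428 mL = 67.52336 units/mL
Stage 1: 12 mL/hr × 6.8 hr = 81.6 mL → 81.6 mL × 67.52336 units/mL = 5509.907 units
Stage 2: 8 mL/hr × 3 hr = 24 mL → 24 mL × 67.52336 units/mL = 1620.561 units
Stage 3: 14 mL/hr × 3.5 hr = 49 mL → 49 mL × 67.52336 units/mL = 3308.645 units
Total = 5509.907 + 1620.561 + 3308.645 = 10439.11 units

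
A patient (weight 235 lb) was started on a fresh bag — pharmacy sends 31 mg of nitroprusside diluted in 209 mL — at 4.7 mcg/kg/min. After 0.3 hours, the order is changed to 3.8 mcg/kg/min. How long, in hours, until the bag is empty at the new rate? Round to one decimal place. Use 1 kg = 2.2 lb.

0.9 hours

Initial rate:
Weight = 235 lb ÷ 2.2 lb/kg = 106.8182 kg
Dose = 4.7 mcg/kg/min × 106.8182 kg = 502.0455 mcg/min
502.0455 mcg/min × 60 min/hr = 30122.73 mcg/hr
Concentration = 31 mg ÷ 209 mL = 0.1483254 mg/mL = 148.3254 mcg/mL
Rate = 30122.73 mcg/hr ÷ 148.3254 mcg/mL = 203.0855 mL/hr
Volume infused so far = 203.0855 mL/hr × 0.3 hr = 60.92565 mL
Volume remaining = 209 − 60.92565 = 148.0744 mL
New rate:
Dose = 3.8 mcg/kg/min × 106.8182 kg = 405.9091 mcg/min
405.9091 mcg/min × 60 min/hr = 24354.55 mcg/hr
Rate = 24354.55 mcg/hr ÷ 148.3254 mcg/mL = 164.1968 mL/hr
Time remaining = 148.0744 mL ÷ 164.1968 mL/hr = 0.9018104 hr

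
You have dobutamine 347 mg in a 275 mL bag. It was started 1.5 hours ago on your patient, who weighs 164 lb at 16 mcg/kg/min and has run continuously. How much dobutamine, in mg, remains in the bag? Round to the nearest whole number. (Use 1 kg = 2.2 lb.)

Weight = 164 lb ÷ 2.2 lb/kg = 74.54545 kg
Dose = 16 mcg/kg/min × 74.54545 kg = 1192.727 mcg/min
1192.727 mcg/min × 60 min/hr = 71563.64 mcg/hr
Concentration = 347 mg ÷ 275 mL = 1.261818 mg/mL = 1261.818 mcg/mL
Rate = 71563.64 mcg/hr ÷ 1261.818 mcg/mL = 56.7147 mL/hr
Volume infused = 56.7147 mL/hr × 1.5 hr = 85.07205 mL
Volume remaining = 275 − 85.07205 = 189.928 mL
Drug remaining = 189.928 mL × 1261.818 mcg/mL = 239654.5 mcg = 239.6545 mg

240 mg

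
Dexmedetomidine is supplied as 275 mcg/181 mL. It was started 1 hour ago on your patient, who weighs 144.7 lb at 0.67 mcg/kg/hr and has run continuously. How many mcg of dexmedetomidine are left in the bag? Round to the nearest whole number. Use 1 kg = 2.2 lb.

231 mcg

Weight = 144.7 lb ÷ 2.2 lb/kg = 65.77273 kg
Dose = 0.67 mcg/kg/hr × 65.77273 kg = 44.06773 mcg/hr
Concentration = 275 mcg ÷ 181 mL = 1.519337 mcg/mL
Rate = 44.06773 mcg/hr ÷ 1.519337 mcg/mL = 29.00458 mL/hr
Volume infused = 29.00458 mL/hr × 1 hr = 29.00458 mL
Volume remaining = 181 − 29.00458 = 151.9954 mL
Drug remaining = 151.9954 mL × 1.519337 mcg/mL = 230.9323 mcg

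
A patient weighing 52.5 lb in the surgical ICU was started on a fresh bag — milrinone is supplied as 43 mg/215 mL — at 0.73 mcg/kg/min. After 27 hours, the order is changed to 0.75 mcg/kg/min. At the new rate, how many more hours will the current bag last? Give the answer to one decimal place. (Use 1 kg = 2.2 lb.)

Initial rate:
Weight = 52.5 lb ÷ 2.2 lb/kg = 23.86364 kg
Dose = 0.73 mcg/kg/min × 23.86364 kg = 17.42045 mcg/min
17.42045 mcg/min × 60 min/hr = 1045.227 mcg/hr
Concentration = 43 mg ÷ 215 mL = 0.2 mg/mL = 200 mcg/mL
Rate = 1045.227 mcg/hr ÷ 200 mcg/mL = 5.226136 mL/hr
Volume infused so far = 5.226136 mL/hr × 27 hr = 141.1057 mL
Volume remaining = 215 − 141.1057 = 73.89432 mL
New rate:
Dose = 0.75 mcg/kg/min × 23.86364 kg = 17.89773 mcg/min
17.89773 mcg/min × 60 min/hr = 1073.864 mcg/hr
Rate = 1073.864 mcg/hr ÷ 200 mcg/mL = 5.369318 mL/hr
Time remaining = 73.89432 mL ÷ 5.369318 mL/hr = 13.76233 hr

13.8 hours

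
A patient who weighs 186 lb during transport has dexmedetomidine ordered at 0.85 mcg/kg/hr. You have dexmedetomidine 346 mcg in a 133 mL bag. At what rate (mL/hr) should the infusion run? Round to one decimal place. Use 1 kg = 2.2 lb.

Weight = 186 lb ÷ 2.2 lb/kg = 84.54545 kg
Dose = 0.85 mcg/kg/hr × 84.54545 kg = 71.86364 mcg/hr
Concentration = 346 mcg ÷ 133 mL = 2.601504 mcg/mL
Rate = 71.86364 mcg/hr ÷ 2.601504 mcg/mL = 27.62388 mL/hr

27.6 mL/hr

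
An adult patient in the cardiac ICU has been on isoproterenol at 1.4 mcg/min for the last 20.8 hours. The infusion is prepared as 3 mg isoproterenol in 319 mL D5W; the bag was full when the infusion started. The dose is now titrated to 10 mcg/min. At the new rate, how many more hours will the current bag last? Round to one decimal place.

2.1 hours

Initial rate:
1.4 mcg/min × 60 min/hr = 84 mcg/hr
Concentration = 3 mg ÷ 319 mL = 0.009404389 mg/mL = 9.404389 mcg/mL
Rate = 84 mcg/hr ÷ 9.404389 mcg/mL = 8.932 mL/hr
Volume infused so far = 8.932 mL/hr × 20.8 hr = 185.7856 mL
Volume remaining = 319 − 185.7856 = 133.2144 mL
New rate:
10 mcg/min × 60 min/hr = 600 mcg/hr
Rate = 600 mcg/hr ÷ 9.404389 mcg/mL = 63.8 mL/hr
Time remaining = 133.2144 mL ÷ 63.8 mL/hr = 2.088 hr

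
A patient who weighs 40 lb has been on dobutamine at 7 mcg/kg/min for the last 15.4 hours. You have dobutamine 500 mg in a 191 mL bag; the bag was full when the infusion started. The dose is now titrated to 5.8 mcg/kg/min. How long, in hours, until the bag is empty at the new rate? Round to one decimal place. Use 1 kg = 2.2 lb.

Initial rate:
Weight = 40 lb ÷ 2.2 lb/kg = 18.18182 kg
Dose = 7 mcg/kg/min × 18.18182 kg = 127.2727 mcg/min
127.2727 mcg/min × 60 min/hr = 7636.364 mcg/hr
Concentration = 500 mg ÷ 191 mL = 2.617801 mg/mL = 2617.801 mcg/mL
Rate = 7636.364 mcg/hr ÷ 2617.801 mcg/mL = 2.917091 mL/hr
Volume infused so far = 2.917091 mL/hr × 15.4 hr = 44.9232 mL
Volume remaining = 191 − 44.9232 = 146.0768 mL
New rate:
Dose = 5.8 mcg/kg/min × 18.18182 kg = 105.4545 mcg/min
105.4545 mcg/min × 60 min/hr = 6327.273 mcg/hr
Rate = 6327.273 mcg/hr ÷ 2617.801 mcg/mL = 2.417018 mL/hr
Time remaining = 146.0768 mL ÷ 2.417018 mL/hr = 60.43678 hr

60.4 hours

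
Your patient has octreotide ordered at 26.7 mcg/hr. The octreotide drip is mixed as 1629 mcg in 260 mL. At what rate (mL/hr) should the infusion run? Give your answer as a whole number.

4 mL/hr

Concentration = 1629 mcg ÷ 260 mL = 6.265385 mcg/mL
Rate = 26.7 mcg/hr ÷ 6.265385 mcg/mL = 4.26151 mL/hr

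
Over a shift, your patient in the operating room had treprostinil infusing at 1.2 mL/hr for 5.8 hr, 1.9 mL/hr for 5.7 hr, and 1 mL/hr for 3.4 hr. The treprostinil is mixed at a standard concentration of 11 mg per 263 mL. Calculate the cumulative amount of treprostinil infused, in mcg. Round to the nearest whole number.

886 mcg

Concentration = 11 mg ÷ 263 mL = 0.0418251 mg/mL
Stage 1: 1.2 mL/hr × 5.8 hr = 6.96 mL → 6.96 mL × 0.0418251 mg/mL = 0.2911027 mg
Stage 2: 1.9 mL/hr × 5.7 hr = 10.83 mL → 10.83 mL × 0.0418251 mg/mL = 0.4529658 mg
Stage 3: 1 mL/hr × 3.4 hr = 3.4 mL → 3.4 mL × 0.0418251 mg/mL = 0.1422053 mg
Total = 0.2911027 + 0.4529658 + 0.1422053 = 0.8862738 mg = 886.2738 mcg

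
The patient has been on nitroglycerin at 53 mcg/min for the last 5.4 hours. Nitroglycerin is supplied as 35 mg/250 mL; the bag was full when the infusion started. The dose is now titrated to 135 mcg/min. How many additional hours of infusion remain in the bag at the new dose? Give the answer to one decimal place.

2.2 hours

Initial rate:
53 mcg/min × 60 min/hr = 3180 mcg/hr
Concentration = 35 mg ÷ 250 mL = 0.14 mg/mL = 140 mcg/mL
Rate = 3180 mcg/hr ÷ 140 mcg/mL = 22.71429 mL/hr
Volume infused so far = 22.71429 mL/hr × 5.4 hr = 122.6571 mL
Volume remaining = 250 − 122.6571 = 127.3429 mL
New rate:
135 mcg/min × 60 min/hr = 8100 mcg/hr
Rate = 8100 mcg/hr ÷ 140 mcg/mL = 57.85714 mL/hr
Time remaining = 127.3429 mL ÷ 57.85714 mL/hr = 2.200988 hr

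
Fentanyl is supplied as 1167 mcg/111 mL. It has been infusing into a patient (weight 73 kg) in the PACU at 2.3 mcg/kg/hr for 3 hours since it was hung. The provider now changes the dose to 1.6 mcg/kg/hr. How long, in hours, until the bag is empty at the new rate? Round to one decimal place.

5.7 hours

Initial rate:
Dose = 2.3 mcg/kg/hr × 73 kg = 167.9 mcg/hr
Concentration = 1167 mcg ÷ 111 mL = 10.51351 mcg/mL
Rate = 167.9 mcg/hr ÷ 10.51351 mcg/mL = 15.96992 mL/hr
Volume infused so far = 15.96992 mL/hr × 3 hr = 47.90977 mL
Volume remaining = 111 − 47.90977 = 63.09023 mL
New rate:
Dose = 1.6 mcg/kg/hr × 73 kg = 116.8 mcg/hr
Rate = 116.8 mcg/hr ÷ 10.51351 mcg/mL = 11.10951 mL/hr
Time remaining = 63.09023 mL ÷ 11.10951 mL/hr = 5.678938 hr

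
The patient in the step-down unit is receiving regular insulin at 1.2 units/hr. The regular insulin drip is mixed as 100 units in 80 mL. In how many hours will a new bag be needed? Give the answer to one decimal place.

83.3 hours

Concentration = 100 units ÷ 80 mL = 1.25 units/mL
Rate = 1.2 units/hr ÷ 1.25 units/mL = 0.96 mL/hr
Duration = 80 mL ÷ 0.96 mL/hr = 83.33333 hr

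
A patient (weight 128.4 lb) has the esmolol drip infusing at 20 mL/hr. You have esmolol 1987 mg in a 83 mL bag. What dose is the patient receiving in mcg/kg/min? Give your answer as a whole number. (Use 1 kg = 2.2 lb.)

Weight = 128.4 lb ÷ 2.2 lb/kg = 58.36364 kg
Concentration = 1987 mg ÷ 83 mL = 23.93976 mg/mL = 23939.76 mcg/mL
Drug rate = 20 mL/hr × 23939.76 mcg/mL = 478795.2 mcg/hr
478795.2 mcg/hr ÷ 60 min/hr = 7979.92 mcg/min
7979.92 mcg/min ÷ 58.36364 kg = 136.7276 mcg/kg/min

137 mcg/kg/min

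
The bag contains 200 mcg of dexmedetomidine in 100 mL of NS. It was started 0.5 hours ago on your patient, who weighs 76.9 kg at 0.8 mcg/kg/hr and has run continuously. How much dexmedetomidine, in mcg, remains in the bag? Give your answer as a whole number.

Dose = 0.8 mcg/kg/hr × 76.9 kg = 61.52 mcg/hr
Concentration = 200 mcg ÷ 100 mL = 2 mcg/mL
Rate = 61.52 mcg/hr ÷ 2 mcg/mL = 30.76 mL/hr
Volume infused = 30.76 mL/hr × 0.5 hr = 15.38 mL
Volume remaining = 100 − 15.38 = 84.62 mL
Drug remaining = 84.62 mL × 2 mcg/mL = 169.24 mcg

169 mcg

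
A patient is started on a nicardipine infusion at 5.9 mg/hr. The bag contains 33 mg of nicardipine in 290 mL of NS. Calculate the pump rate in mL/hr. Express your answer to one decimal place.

51.8 mL/hr

Concentration = 33 mg ÷ 290 mL = 0.1137931 mg/mL
Rate = 5.9 mg/hr ÷ 0.1137931 mg/mL = 51.84848 mL/hr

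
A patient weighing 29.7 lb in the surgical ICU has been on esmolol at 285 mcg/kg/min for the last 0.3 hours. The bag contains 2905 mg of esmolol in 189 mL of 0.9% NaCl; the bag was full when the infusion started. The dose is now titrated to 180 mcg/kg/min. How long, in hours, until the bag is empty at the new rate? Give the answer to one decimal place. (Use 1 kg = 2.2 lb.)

19.4 hours

Initial rate:
Weight = 29.7 lb ÷ 2.2 lb/kg = 13.5 kg
Dose = 285 mcg/kg/min × 13.5 kg = 3847.5 mcg/min
3847.5 mcg/min × 60 min/hr = 230850 mcg/hr
Concentration = 2905 mg ÷ 189 mL = 15.37037 mg/mL = 15370.37 mcg/mL
Rate = 230850 mcg/hr ÷ 15370.37 mcg/mL = 15.01916 mL/hr
Volume infused so far = 15.01916 mL/hr × 0.3 hr = 4.505747 mL
Volume remaining = 189 − 4.505747 = 184.4943 mL
New rate:
Dose = 180 mcg/kg/min × 13.5 kg = 2430 mcg/min
2430 mcg/min × 60 min/hr = 145800 mcg/hr
Rate = 145800 mcg/hr ÷ 15370.37 mcg/mL = 9.485783 mL/hr
Time remaining = 184.4943 mL ÷ 9.485783 mL/hr = 19.44955 hr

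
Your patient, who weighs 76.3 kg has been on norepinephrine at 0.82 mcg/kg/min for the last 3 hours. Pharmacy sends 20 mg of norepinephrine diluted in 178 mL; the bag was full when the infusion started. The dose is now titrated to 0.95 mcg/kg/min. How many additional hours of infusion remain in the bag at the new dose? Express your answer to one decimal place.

Initial rate:
Dose = 0.82 mcg/kg/min × 76.3 kg = 62.566 mcg/min
62.566 mcg/min × 60 min/hr = 3753.96 mcg/hr
Concentration = 20 mg ÷ 178 mL = 0.1123596 mg/mL = 112.3596 mcg/mL
Rate = 3753.96 mcg/hr ÷ 112.3596 mcg/mL = 33.41024 mL/hr
Volume infused so far = 33.41024 mL/hr × 3 hr = 100.2307 mL
Volume remaining = 178 − 100.2307 = 77.76927 mL
New rate:
Dose = 0.95 mcg/kg/min × 76.3 kg = 72.485 mcg/min
72.485 mcg/min × 60 min/hr = 4349.1 mcg/hr
Rate = 4349.1 mcg/hr ÷ 112.3596 mcg/mL = 38.70699 mL/hr
Time remaining = 77.76927 mL ÷ 38.70699 mL/hr = 2.009179 hr

2.0 hours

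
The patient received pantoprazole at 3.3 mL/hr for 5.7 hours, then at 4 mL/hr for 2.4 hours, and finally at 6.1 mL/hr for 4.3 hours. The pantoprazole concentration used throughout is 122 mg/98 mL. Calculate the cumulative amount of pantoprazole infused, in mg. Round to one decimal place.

68.0 mg

Concentration = 122 mg ÷ 98 mL = 1.244898 mg/mL
Stage 1: 3.3 mL/hr × 5.7 hr = 18.81 mL → 18.81 mL × 1.244898 mg/mL = 23.41653 mg
Stage 2: 4 mL/hr × 2.4 hr = 9.6 mL → 9.6 mL × 1.244898 mg/mL = 11.95102 mg
Stage 3: 6.1 mL/hr × 4.3 hr = 26.23 mL → 26.23 mL × 1.244898 mg/mL = 32.65367 mg
Total = 23.41653 + 11.95102 + 32.65367 = 68.02122 mg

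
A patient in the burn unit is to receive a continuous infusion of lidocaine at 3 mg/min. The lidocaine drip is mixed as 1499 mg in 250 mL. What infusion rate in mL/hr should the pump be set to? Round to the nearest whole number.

3 mg/min × 60 min/hr = 180 mg/hr
Concentration = 1499 mg ÷ 250 mL = 5.996 mg/mL
Rate = 180 mg/hr ÷ 5.996 mg/mL = 30.02001 mL/hr

30 mL/hr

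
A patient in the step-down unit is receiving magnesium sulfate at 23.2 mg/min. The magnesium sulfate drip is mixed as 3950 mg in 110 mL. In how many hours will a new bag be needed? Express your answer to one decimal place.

2.8 hours

23.2 mg/min × 60 min/hr = 1392 mg/hr
Concentration = 3950 mg ÷ 110 mL = 35.90909 mg/mL
Rate = 1392 mg/hr ÷ 35.90909 mg/mL = 38.76456 mL/hr
Duration = 110 mL ÷ 38.76456 mL/hr = 2.837644 hr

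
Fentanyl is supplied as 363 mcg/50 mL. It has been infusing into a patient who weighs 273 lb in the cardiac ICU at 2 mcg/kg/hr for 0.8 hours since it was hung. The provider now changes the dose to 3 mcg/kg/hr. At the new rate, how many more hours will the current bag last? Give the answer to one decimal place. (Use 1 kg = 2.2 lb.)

0.4 hours

Initial rate:
Weight = 273 lb ÷ 2.2 lb/kg = 124.0909 kg
Dose = 2 mcg/kg/hr × 124.0909 kg = 248.1818 mcg/hr
Concentration = 363 mcg ÷ 50 mL = 7.26 mcg/mL
Rate = 248.1818 mcg/hr ÷ 7.26 mcg/mL = 34.18482 mL/hr
Volume infused so far = 34.18482 mL/hr × 0.8 hr = 27.34786 mL
Volume remaining = 50 − 27.34786 = 22.65214 mL
New rate:
Dose = 3 mcg/kg/hr × 124.0909 kg = 372.2727 mcg/hr
Rate = 372.2727 mcg/hr ÷ 7.26 mcg/mL = 51.27724 mL/hr
Time remaining = 22.65214 mL ÷ 51.27724 mL/hr = 0.4417582 hr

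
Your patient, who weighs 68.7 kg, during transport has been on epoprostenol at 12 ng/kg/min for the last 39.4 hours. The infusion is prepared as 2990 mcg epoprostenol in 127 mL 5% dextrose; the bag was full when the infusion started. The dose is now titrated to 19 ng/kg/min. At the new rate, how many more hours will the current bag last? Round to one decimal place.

13.3 hours

Initial rate:
Dose = 12 ng/kg/min × 68.7 kg = 824.4 ng/min
824.4 ng/min × 60 min/hr = 49464 ng/hr
Concentration = 2990 mcg ÷ 127 mL = 23.54331 mcg/mL = 23543.31 ng/mL
Rate = 49464 ng/hr ÷ 23543.31 ng/mL = 2.100979 mL/hr
Volume infused so far = 2.100979 mL/hr × 39.4 hr = 82.77858 mL
Volume remaining = 127 − 82.77858 = 44.22142 mL
New rate:
Dose = 19 ng/kg/min × 68.7 kg = 1305.3 ng/min
1305.3 ng/min × 60 min/hr = 78318 ng/hr
Rate = 78318 ng/hr ÷ 23543.31 ng/mL = 3.326551 mL/hr
Time remaining = 44.22142 mL ÷ 3.326551 mL/hr = 13.29348 hr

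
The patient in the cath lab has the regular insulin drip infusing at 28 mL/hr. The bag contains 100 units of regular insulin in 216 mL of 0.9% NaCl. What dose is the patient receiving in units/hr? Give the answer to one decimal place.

Concentration = 100 units ÷ 216 mL = 0.462963 units/mL
Drug rate = 28 mL/hr × 0.462963 units/mL = 12.96296 units/hr

13.0 units/hr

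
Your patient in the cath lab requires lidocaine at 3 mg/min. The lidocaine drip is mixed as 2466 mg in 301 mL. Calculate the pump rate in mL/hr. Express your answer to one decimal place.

22.0 mL/hr

3 mg/min × 60 min/hr = 180 mg/hr
Concentration = 2466 mg ÷ 301 mL = 8.192691 mg/mL
Rate = 180 mg/hr ÷ 8.192691 mg/mL = 21.9708 mL/hr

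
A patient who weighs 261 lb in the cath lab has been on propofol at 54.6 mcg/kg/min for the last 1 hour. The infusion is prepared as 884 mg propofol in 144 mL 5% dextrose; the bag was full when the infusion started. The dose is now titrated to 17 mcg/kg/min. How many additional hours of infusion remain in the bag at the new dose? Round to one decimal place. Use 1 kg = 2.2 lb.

Initial rate:
Weight = 261 lb ÷ 2.2 lb/kg = 118.6364 kg
Dose = 54.6 mcg/kg/min × 118.6364 kg = 6477.545 mcg/min
6477.545 mcg/min × 60 min/hr = 388652.7 mcg/hr
Concentration = 884 mg ÷ 144 mL = 6.138889 mg/mL = 6138.889 mcg/mL
Rate = 388652.7 mcg/hr ÷ 6138.889 mcg/mL = 63.30995 mL/hr
Volume infused so far = 63.30995 mL/hr × 1 hr = 63.30995 mL
Volume remaining = 144 − 63.30995 = 80.69005 mL
New rate:
Dose = 17 mcg/kg/min × 118.6364 kg = 2016.818 mcg/min
2016.818 mcg/min × 60 min/hr = 121009.1 mcg/hr
Rate = 121009.1 mcg/hr ÷ 6138.889 mcg/mL = 19.71189 mL/hr
Time remaining = 80.69005 mL ÷ 19.71189 mL/hr = 4.093472 hr

4.1 hours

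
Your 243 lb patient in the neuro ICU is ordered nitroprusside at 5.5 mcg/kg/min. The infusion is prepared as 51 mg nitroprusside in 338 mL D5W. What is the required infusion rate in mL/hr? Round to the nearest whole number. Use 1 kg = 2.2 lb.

242 mL/hr

Weight = 243 lb ÷ 2.2 lb/kg = 110.4545 kg
Dose = 5.5 mcg/kg/min × 110.4545 kg = 607.5 mcg/min
607.5 mcg/min × 60 min/hr = 36450 mcg/hr
Concentration = 51 mg ÷ 338 mL = 0.1508876 mg/mL = 150.8876 mcg/mL
Rate = 36450 mcg/hr ÷ 150.8876 mcg/mL = 241.5706 mL/hr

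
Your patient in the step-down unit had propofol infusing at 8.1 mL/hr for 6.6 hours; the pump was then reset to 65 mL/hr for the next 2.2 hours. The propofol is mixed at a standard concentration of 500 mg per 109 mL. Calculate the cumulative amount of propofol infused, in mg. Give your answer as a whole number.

Concentration = 500 mg ÷ 109 mL = 4.587156 mg/mL
Stage 1: 8.1 mL/hr × 6.6 hr = 53.46 mL → 53.46 mL × 4.587156 mg/mL = 245.2294 mg
Stage 2: 65 mL/hr × 2.2 hr = 143 mL → 143 mL × 4.587156 mg/mL = 655.9633 mg
Total = 245.2294 + 655.9633 = 901.1927 mg

901 mg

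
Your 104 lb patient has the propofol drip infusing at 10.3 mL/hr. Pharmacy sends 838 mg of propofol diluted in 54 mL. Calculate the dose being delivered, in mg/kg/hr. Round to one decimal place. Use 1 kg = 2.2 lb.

Weight = 104 lb ÷ 2.2 lb/kg = 47.27273 kg
Concentration = 838 mg ÷ 54 mL = 15.51852 mg/mL
Drug rate = 10.3 mL/hr × 15.51852 mg/mL = 159.8407 mg/hr
159.8407 mg/hr ÷ 47.27273 kg = 3.381246 mg/kg/hr

3.4 mg/kg/hr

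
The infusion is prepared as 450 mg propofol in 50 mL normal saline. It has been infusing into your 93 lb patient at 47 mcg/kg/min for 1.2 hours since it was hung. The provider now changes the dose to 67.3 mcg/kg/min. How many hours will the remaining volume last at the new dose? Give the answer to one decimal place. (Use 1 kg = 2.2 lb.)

Initial rate:
Weight = 93 lb ÷ 2.2 lb/kg = 42.27273 kg
Dose = 47 mcg/kg/min × 42.27273 kg = 1986.818 mcg/min
1986.818 mcg/min × 60 min/hr = 119209.1 mcg/hr
Concentration = 450 mg ÷ 50 mL = 9 mg/mL = 9000 mcg/mL
Rate = 119209.1 mcg/hr ÷ 9000 mcg/mL = 13.24545 mL/hr
Volume infused so far = 13.24545 mL/hr × 1.2 hr = 15.89455 mL
Volume remaining = 50 − 15.89455 = 34.10545 mL
New rate:
Dose = 67.3 mcg/kg/min × 42.27273 kg = 2844.955 mcg/min
2844.955 mcg/min × 60 min/hr = 170697.3 mcg/hr
Rate = 170697.3 mcg/hr ÷ 9000 mcg/mL = 18.96636 mL/hr
Time remaining = 34.10545 mL ÷ 18.96636 mL/hr = 1.798207 hr

1.8 hours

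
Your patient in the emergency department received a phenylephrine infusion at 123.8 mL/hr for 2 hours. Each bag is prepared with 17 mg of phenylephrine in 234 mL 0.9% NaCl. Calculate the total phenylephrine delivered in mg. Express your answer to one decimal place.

Concentration = 17 mg ÷ 234 mL = 0.07264957 mg/mL = 72.64957 mcg/mL
Drug rate = 123.8 mL/hr × 72.64957 mcg/mL = 8994.017 mcg/hr
Total = 8994.017 mcg/hr × 2 hr = 17988.03 mcg = 17.98803 mg

18.0 mg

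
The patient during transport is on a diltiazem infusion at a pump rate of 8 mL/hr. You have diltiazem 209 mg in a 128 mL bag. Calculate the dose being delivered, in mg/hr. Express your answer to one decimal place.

Concentration = 209 mg ÷ 128 mL = 1.632812 mg/mL
Drug rate = 8 mL/hr × 1.632812 mg/mL = 13.0625 mg/hr

13.1 mg/hr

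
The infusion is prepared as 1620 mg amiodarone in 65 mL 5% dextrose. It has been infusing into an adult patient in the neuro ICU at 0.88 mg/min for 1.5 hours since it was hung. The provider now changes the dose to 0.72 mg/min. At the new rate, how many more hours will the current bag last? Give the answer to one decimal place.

Initial rate:
0.88 mg/min × 60 min/hr = 52.8 mg/hr
Concentration = 1620 mg ÷ 65 mL = 24.92308 mg/mL
Rate = 52.8 mg/hr ÷ 24.92308 mg/mL = 2.118519 mL/hr
Volume infused so far = 2.118519 mL/hr × 1.5 hr = 3.177778 mL
Volume remaining = 65 − 3.177778 = 61.82222 mL
New rate:
0.72 mg/min × 60 min/hr = 43.2 mg/hr
Rate = 43.2 mg/hr ÷ 24.92308 mg/mL = 1.733333 mL/hr
Time remaining = 61.82222 mL ÷ 1.733333 mL/hr = 35.66667 hr

35.7 hours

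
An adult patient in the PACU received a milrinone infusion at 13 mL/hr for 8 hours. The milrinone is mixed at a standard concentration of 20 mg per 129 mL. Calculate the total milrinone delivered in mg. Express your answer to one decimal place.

16.1 mg

Concentration = 20 mg ÷ 129 mL = 0.1550388 mg/mL = 155.0388 mcg/mL
Drug rate = 13 mL/hr × 155.0388 mcg/mL = 2015.504 mcg/hr
Total = 2015.504 mcg/hr × 8 hr = 16124.03 mcg = 16.12403 mg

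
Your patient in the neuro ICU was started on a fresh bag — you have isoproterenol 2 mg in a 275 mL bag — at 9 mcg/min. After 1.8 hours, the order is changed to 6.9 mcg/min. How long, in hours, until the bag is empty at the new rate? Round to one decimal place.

Initial rate:
9 mcg/min × 60 min/hr = 540 mcg/hr
Concentration = 2 mg ÷ 275 mL = 0.007272727 mg/mL = 7.272727 mcg/mL
Rate = 540 mcg/hr ÷ 7.272727 mcg/mL = 74.25 mL/hr
Volume infused so far = 74.25 mL/hr × 1.8 hr = 133.65 mL
Volume remaining = 275 − 133.65 = 141.35 mL
New rate:
6.9 mcg/min × 60 min/hr = 414 mcg/hr
Rate = 414 mcg/hr ÷ 7.272727 mcg/mL = 56.925 mL/hr
Time remaining = 141.35 mL ÷ 56.925 mL/hr = 2.483092 hr

2.5 hours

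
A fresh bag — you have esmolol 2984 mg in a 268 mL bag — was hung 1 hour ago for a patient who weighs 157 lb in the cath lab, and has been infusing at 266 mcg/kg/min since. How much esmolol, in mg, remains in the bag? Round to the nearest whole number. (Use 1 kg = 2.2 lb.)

1845 mg

Weight = 157 lb ÷ 2.2 lb/kg = 71.36364 kg
Dose = 266 mcg/kg/min × 71.36364 kg = 18982.73 mcg/min
18982.73 mcg/min × 60 min/hr = 1138964 mcg/hr
Concentration = 2984 mg ÷ 268 mL = 11.13433 mg/mL = 11134.33 mcg/mL
Rate = 1138964 mcg/hr ÷ 11134.33 mcg/mL = 102.293 mL/hr
Volume infused = 102.293 mL/hr × 1 hr = 102.293 mL
Volume remaining = 268 − 102.293 = 165.707 mL
Drug remaining = 165.707 mL × 11134.33 mcg/mL = 1845036 mcg = 1845.036 mg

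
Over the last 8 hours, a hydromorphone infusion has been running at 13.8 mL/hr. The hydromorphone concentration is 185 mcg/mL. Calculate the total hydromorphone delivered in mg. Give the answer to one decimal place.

20.4 mg

Concentration = 185 mcg/mL = 0.185 mg/mL
Drug rate = 13.8 mL/hr × 0.185 mg/mL = 2.553 mg/hr
Total = 2.553 mg/hr × 8 hr = 20.424 mg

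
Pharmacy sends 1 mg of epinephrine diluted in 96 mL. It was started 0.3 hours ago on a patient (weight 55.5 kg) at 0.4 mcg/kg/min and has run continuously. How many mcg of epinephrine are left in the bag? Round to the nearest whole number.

600 mcg

Dose = 0.4 mcg/kg/min × 55.5 kg = 22.2 mcg/min
22.2 mcg/min × 60 min/hr = 1332 mcg/hr
Concentration = 1 mg ÷ 96 mL = 0.01041667 mg/mL = 10.41667 mcg/mL
Rate = 1332 mcg/hr ÷ 10.41667 mcg/mL = 127.872 mL/hr
Volume infused = 127.872 mL/hr × 0.3 hr = 38.3616 mL
Volume remaining = 96 − 38.3616 = 57.6384 mL
Drug remaining = 57.6384 mL × 10.41667 mcg/mL = 600.4 mcg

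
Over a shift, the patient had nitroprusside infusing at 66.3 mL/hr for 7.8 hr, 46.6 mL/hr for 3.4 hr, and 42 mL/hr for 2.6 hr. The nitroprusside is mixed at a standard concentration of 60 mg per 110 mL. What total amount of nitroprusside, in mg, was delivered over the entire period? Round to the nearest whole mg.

Concentration = 60 mg ÷ 110 mL = 0.5454545 mg/mL
Stage 1: 66.3 mL/hr × 7.8 hr = 517.14 mL → 517.14 mL × 0.5454545 mg/mL = 282.0764 mg
Stage 2: 46.6 mL/hr × 3.4 hr = 158.44 mL → 158.44 mL × 0.5454545 mg/mL = 86.42182 mg
Stage 3: 42 mL/hr × 2.6 hr = 109.2 mL → 109.2 mL × 0.5454545 mg/mL = 59.56364 mg
Total = 282.0764 + 86.42182 + 59.56364 = 428.0618 mg

428 mg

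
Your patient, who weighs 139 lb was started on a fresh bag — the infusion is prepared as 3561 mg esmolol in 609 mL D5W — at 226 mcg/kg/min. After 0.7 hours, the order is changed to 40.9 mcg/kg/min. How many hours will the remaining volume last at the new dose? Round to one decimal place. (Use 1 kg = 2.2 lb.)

19.1 hours

Initial rate:
Weight = 139 lb ÷ 2.2 lb/kg = 63.18182 kg
Dose = 226 mcg/kg/min × 63.18182 kg = 14279.09 mcg/min
14279.09 mcg/min × 60 min/hr = 856745.5 mcg/hr
Concentration = 3561 mg ÷ 609 mL = 5.847291 mg/mL = 5847.291 mcg/mL
Rate = 856745.5 mcg/hr ÷ 5847.291 mcg/mL = 146.5201 mL/hr
Volume infused so far = 146.5201 mL/hr × 0.7 hr = 102.5641 mL
Volume remaining = 609 − 102.5641 = 506.4359 mL
New rate:
Dose = 40.9 mcg/kg/min × 63.18182 kg = 2584.136 mcg/min
2584.136 mcg/min × 60 min/hr = 155048.2 mcg/hr
Rate = 155048.2 mcg/hr ÷ 5847.291 mcg/mL = 26.51624 mL/hr
Time remaining = 506.4359 mL ÷ 26.51624 mL/hr = 19.09908 hr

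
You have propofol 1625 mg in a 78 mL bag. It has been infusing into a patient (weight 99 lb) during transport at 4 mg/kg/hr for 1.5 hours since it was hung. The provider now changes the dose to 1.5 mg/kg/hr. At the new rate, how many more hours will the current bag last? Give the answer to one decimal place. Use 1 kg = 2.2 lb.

Initial rate:
Weight = 99 lb ÷ 2.2 lb/kg = 45 kg
Dose = 4 mg/kg/hr × 45 kg = 180 mg/hr
Concentration = 1625 mg ÷ 78 mL = 20.83333 mg/mL
Rate = 180 mg/hr ÷ 20.83333 mg/mL = 8.64 mL/hr
Volume infused so far = 8.64 mL/hr × 1.5 hr = 12.96 mL
Volume remaining = 78 − 12.96 = 65.04 mL
New rate:
Dose = 1.5 mg/kg/hr × 45 kg = 67.5 mg/hr
Rate = 67.5 mg/hr ÷ 20.83333 mg/mL = 3.24 mL/hr
Time remaining = 65.04 mL ÷ 3.24 mL/hr = 20.07407 hr

20.1 hours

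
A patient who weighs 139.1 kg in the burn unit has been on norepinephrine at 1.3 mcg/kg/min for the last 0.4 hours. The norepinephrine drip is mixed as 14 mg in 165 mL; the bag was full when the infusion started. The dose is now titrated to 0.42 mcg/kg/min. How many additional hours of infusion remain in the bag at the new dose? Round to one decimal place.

2.8 hours

Initial rate:
Dose = 1.3 mcg/kg/min × 139.1 kg = 180.83 mcg/min
180.83 mcg/min × 60 min/hr = 10849.8 mcg/hr
Concentration = 14 mg ÷ 165 mL = 0.08484848 mg/mL = 84.84848 mcg/mL
Rate = 10849.8 mcg/hr ÷ 84.84848 mcg/mL = 127.8726 mL/hr
Volume infused so far = 127.8726 mL/hr × 0.4 hr = 51.14906 mL
Volume remaining = 165 − 51.14906 = 113.8509 mL
New rate:
Dose = 0.42 mcg/kg/min × 139.1 kg = 58.422 mcg/min
58.422 mcg/min × 60 min/hr = 3505.32 mcg/hr
Rate = 3505.32 mcg/hr ÷ 84.84848 mcg/mL = 41.3127 mL/hr
Time remaining = 113.8509 mL ÷ 41.3127 mL/hr = 2.755834 hr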